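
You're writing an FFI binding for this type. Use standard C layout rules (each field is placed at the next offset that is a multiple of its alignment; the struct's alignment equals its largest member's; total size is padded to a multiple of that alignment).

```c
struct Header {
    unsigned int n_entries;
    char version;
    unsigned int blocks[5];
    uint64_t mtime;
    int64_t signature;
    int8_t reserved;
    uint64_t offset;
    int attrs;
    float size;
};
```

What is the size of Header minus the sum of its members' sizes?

14

n_entries at 0 (size 4, align 4) → ends 4
version at 4 (size 1, align 1) → ends 5
pad 3 to align 4 for blocks
blocks at 8 (size 20, align 4) → ends 28
pad 4 to align 8 for mtime
mtime at 32 (size 8, align 8) → ends 40
signature at 40 (size 8, align 8) → ends 48
reserved at 48 (size 1, align 1) → ends 49
pad 7 to align 8 for offset
offset at 56 (size 8, align 8) → ends 64
attrs at 64 (size 4, align 4) → ends 68
size at 68 (size 4, align 4) → ends 72
total 72 bytes, alignment 8
data bytes 58, size 72 → padding 14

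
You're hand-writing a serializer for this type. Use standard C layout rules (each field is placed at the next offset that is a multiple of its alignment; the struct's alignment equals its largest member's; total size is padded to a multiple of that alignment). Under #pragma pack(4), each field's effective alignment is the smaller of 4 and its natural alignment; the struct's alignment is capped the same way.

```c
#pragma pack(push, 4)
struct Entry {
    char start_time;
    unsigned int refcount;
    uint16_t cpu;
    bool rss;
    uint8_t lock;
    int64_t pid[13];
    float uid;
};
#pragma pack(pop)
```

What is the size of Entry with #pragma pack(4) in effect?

start_time at 0 (size 1, align 1) → ends 1
pad 3 to align 4 for refcount
refcount at 4 (size 4, align 4) → ends 8
cpu at 8 (size 2, align 2) → ends 10
rss at 10 (size 1, align 1) → ends 11
lock at 11 (size 1, align 1) → ends 12
pid at 12 (size 104, align 4) → ends 116
uid at 116 (size 4, align 4) → ends 120
total 120 bytes, alignment 4

120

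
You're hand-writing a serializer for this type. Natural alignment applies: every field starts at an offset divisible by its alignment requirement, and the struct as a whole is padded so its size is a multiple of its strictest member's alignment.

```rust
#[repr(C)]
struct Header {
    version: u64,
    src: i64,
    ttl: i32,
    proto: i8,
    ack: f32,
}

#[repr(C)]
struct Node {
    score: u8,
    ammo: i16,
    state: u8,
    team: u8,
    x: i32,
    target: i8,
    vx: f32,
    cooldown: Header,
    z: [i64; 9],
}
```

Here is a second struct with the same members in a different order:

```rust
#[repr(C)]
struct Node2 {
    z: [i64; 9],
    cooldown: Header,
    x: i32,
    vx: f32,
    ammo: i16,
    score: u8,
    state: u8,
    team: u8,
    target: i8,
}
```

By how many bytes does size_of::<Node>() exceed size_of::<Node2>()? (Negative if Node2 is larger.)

Header: @0: version [8B, align 8] → 8; @8: src [8B, align 8] → 16; @16: ttl [4B, align 4] → 20; @20: proto [1B, align 1] → 21; +3 pad (align 4); @24: ack [4B, align 4] → 28; +4 tail pad (align 8); size 32, align 8
@0: score [1B, align 1] → 1
+1 pad (align 2)
@2: ammo [2B, align 2] → 4
@4: state [1B, align 1] → 5
@5: team [1B, align 1] → 6
+2 pad (align 4)
@8: x [4B, align 4] → 12
@12: target [1B, align 1] → 13
+3 pad (align 4)
@16: vx [4B, align 4] → 20
+4 pad (align 8)
@24: cooldown [32B, align 8] → 56
@56: z [72B, align 8] → 128
size 128, align 8
— Node2 —
@0: z [72B, align 8] → 72
@72: cooldown [32B, align 8] → 104
@104: x [4B, align 4] → 108
@108: vx [4B, align 4] → 112
@112: ammo [2B, align 2] → 114
@114: score [1B, align 1] → 115
@115: state [1B, align 1] → 116
@116: team [1B, align 1] → 117
@117: target [1B, align 1] → 118
+2 tail pad (align 8)
size 120, align 8
128 − 120 = 8

8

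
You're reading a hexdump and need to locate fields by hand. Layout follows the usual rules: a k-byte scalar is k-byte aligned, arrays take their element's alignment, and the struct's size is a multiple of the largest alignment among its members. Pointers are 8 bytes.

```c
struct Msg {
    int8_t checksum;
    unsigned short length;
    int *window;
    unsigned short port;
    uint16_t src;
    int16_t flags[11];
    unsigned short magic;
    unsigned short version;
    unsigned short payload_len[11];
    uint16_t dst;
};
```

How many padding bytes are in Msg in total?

7

checksum at 0 (size 1, align 1) → ends 1
pad 1 to align 2 for length
length at 2 (size 2, align 2) → ends 4
pad 4 to align 8 for window
window at 8 (size 8, align 8) → ends 16
port at 16 (size 2, align 2) → ends 18
src at 18 (size 2, align 2) → ends 20
flags at 20 (size 22, align 2) → ends 42
magic at 42 (size 2, align 2) → ends 44
version at 44 (size 2, align 2) → ends 46
payload_len at 46 (size 22, align 2) → ends 68
dst at 68 (size 2, align 2) → ends 70
tail pad 2 to reach multiple of 8
total 72 bytes, alignment 8
data bytes 65, size 72 → padding 7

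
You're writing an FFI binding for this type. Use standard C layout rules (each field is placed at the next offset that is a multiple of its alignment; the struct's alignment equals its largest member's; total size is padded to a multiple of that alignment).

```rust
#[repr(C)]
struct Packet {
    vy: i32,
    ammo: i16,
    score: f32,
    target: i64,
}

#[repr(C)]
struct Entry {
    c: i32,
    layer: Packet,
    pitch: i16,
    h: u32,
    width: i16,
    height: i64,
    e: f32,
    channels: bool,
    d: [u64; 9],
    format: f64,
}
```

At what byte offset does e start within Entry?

Packet: vy at 0 (size 4, align 4) → ends 4; ammo at 4 (size 2, align 2) → ends 6; pad 2 to align 4 for score; score at 8 (size 4, align 4) → ends 12; pad 4 to align 8 for target; target at 16 (size 8, align 8) → ends 24; total 24 bytes, alignment 8
c at 0 (size 4, align 4) → ends 4
pad 4 to align 8 for layer
layer at 8 (size 24, align 8) → ends 32
pitch at 32 (size 2, align 2) → ends 34
pad 2 to align 4 for h
h at 36 (size 4, align 4) → ends 40
width at 40 (size 2, align 2) → ends 42
pad 6 to align 8 for height
height at 48 (size 8, align 8) → ends 56
e at 56 (size 4, align 4) → ends 60

56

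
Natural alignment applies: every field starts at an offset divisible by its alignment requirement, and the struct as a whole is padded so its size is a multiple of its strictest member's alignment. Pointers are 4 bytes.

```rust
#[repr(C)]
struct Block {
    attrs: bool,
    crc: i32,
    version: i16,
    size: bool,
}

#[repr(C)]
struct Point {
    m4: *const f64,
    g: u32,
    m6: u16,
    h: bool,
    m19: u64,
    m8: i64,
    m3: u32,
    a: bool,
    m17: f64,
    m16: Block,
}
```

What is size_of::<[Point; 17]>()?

1088

Block: attrs at 0 (size 1, align 1) → ends 1; pad 3 to align 4 for crc; crc at 4 (size 4, align 4) → ends 8; version at 8 (size 2, align 2) → ends 10; size at 10 (size 1, align 1) → ends 11; tail pad 1 to reach multiple of 4; total 12 bytes, alignment 4
m4 at 0 (size 4, align 4) → ends 4
g at 4 (size 4, align 4) → ends 8
m6 at 8 (size 2, align 2) → ends 10
h at 10 (size 1, align 1) → ends 11
pad 5 to align 8 for m19
m19 at 16 (size 8, align 8) → ends 24
m8 at 24 (size 8, align 8) → ends 32
m3 at 32 (size 4, align 4) → ends 36
a at 36 (size 1, align 1) → ends 37
pad 3 to align 8 for m17
m17 at 40 (size 8, align 8) → ends 48
m16 at 48 (size 12, align 4) → ends 60
tail pad 4 to reach multiple of 8
total 64 bytes, alignment 8
array of 17: 17 × 64 = 1088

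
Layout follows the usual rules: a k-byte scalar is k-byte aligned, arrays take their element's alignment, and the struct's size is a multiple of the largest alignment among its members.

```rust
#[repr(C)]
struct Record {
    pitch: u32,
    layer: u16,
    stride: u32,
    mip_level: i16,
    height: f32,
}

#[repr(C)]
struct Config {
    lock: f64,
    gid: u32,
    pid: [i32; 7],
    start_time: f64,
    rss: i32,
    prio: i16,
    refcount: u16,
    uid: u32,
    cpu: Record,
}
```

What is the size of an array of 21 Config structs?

Record: pitch at 0 (size 4, align 4) → ends 4; layer at 4 (size 2, align 2) → ends 6; pad 2 to align 4 for stride; stride at 8 (size 4, align 4) → ends 12; mip_level at 12 (size 2, align 2) → ends 14; pad 2 to align 4 for height; height at 16 (size 4, align 4) → ends 20; total 20 bytes, alignment 4
lock at 0 (size 8, align 8) → ends 8
gid at 8 (size 4, align 4) → ends 12
pid at 12 (size 28, align 4) → ends 40
start_time at 40 (size 8, align 8) → ends 48
rss at 48 (size 4, align 4) → ends 52
prio at 52 (size 2, align 2) → ends 54
refcount at 54 (size 2, align 2) → ends 56
uid at 56 (size 4, align 4) → ends 60
cpu at 60 (size 20, align 4) → ends 80
total 80 bytes, alignment 8
array of 21: 21 × 80 = 1680

1680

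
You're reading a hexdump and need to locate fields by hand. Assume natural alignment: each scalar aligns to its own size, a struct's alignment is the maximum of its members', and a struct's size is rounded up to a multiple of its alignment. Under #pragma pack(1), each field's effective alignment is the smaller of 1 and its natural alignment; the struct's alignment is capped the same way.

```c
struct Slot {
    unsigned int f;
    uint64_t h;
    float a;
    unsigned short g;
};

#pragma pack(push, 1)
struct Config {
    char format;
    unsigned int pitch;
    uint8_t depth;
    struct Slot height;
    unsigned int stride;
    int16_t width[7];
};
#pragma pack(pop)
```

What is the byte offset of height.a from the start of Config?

22

Slot: 0..4  f  (4B, 4-aligned); 4..8  -- padding (4B); 8..16  h  (8B, 8-aligned); 16..20  a  (4B, 4-aligned); 20..22  g  (2B, 2-aligned); 22..24  -- tail padding (2B); sizeof = 24, alignof = 8
0..1  format  (1B, 1-aligned)
1..5  pitch  (4B, 1-aligned)
5..6  depth  (1B, 1-aligned)
6..30  height  (24B, 1-aligned)
within Slot: a at 16
6 + 16 = 22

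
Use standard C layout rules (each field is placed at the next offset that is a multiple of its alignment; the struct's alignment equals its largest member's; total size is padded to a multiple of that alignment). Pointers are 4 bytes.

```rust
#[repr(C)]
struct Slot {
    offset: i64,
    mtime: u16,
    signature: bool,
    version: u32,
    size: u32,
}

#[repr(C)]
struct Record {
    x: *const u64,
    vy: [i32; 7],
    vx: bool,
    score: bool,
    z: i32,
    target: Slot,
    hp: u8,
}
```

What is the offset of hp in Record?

Slot: @0: offset [8B, align 8] → 8; @8: mtime [2B, align 2] → 10; @10: signature [1B, align 1] → 11; +1 pad (align 4); @12: version [4B, align 4] → 16; @16: size [4B, align 4] → 20; +4 tail pad (align 8); size 24, align 8
@0: x [4B, align 4] → 4
@4: vy [28B, align 4] → 32
@32: vx [1B, align 1] → 33
@33: score [1B, align 1] → 34
+2 pad (align 4)
@36: z [4B, align 4] → 40
@40: target [24B, align 8] → 64
@64: hp [1B, align 1] → 65

64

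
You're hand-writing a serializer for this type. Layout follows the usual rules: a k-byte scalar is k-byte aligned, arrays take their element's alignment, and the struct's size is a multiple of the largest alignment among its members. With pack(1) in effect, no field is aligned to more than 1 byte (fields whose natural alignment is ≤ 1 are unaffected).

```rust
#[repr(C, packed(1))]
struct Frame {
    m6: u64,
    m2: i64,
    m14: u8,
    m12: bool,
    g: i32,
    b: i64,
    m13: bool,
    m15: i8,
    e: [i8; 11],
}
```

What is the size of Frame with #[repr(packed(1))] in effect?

43

m6 at 0 (size 8, align 1) → ends 8
m2 at 8 (size 8, align 1) → ends 16
m14 at 16 (size 1, align 1) → ends 17
m12 at 17 (size 1, align 1) → ends 18
g at 18 (size 4, align 1) → ends 22
b at 22 (size 8, align 1) → ends 30
m13 at 30 (size 1, align 1) → ends 31
m15 at 31 (size 1, align 1) → ends 32
e at 32 (size 11, align 1) → ends 43
total 43 bytes, alignment 1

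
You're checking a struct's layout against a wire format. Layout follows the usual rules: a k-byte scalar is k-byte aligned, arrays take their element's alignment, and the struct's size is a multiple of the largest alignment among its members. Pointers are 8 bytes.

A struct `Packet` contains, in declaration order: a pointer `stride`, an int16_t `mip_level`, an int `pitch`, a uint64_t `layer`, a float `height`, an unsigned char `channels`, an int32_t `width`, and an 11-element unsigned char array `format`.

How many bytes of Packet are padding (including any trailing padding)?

stride at 0 (size 8, align 8) → ends 8
mip_level at 8 (size 2, align 2) → ends 10
pad 2 to align 4 for pitch
pitch at 12 (size 4, align 4) → ends 16
layer at 16 (size 8, align 8) → ends 24
height at 24 (size 4, align 4) → ends 28
channels at 28 (size 1, align 1) → ends 29
pad 3 to align 4 for width
width at 32 (size 4, align 4) → ends 36
format at 36 (size 11, align 1) → ends 47
tail pad 1 to reach multiple of 8
total 48 bytes, alignment 8
data bytes 42, size 48 → padding 6

6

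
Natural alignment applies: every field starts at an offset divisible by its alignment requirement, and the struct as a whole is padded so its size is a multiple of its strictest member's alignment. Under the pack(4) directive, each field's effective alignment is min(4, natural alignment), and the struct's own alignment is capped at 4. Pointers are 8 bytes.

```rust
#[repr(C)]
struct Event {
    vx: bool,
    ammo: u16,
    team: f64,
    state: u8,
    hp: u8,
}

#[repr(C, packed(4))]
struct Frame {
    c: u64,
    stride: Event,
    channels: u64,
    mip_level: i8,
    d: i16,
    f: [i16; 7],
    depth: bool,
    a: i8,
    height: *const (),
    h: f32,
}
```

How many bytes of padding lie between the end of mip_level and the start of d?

Event: 0..1  vx  (1B, 1-aligned); 1..2  -- padding (1B); 2..4  ammo  (2B, 2-aligned); 4..8  -- padding (4B); 8..16  team  (8B, 8-aligned); 16..17  state  (1B, 1-aligned); 17..18  hp  (1B, 1-aligned); 18..24  -- tail padding (6B); sizeof = 24, alignof = 8
0..8  c  (8B, 4-aligned)
8..32  stride  (24B, 4-aligned)
32..40  channels  (8B, 4-aligned)
40..41  mip_level  (1B, 1-aligned)
41..42  -- padding (1B)
42..44  d  (2B, 2-aligned)

1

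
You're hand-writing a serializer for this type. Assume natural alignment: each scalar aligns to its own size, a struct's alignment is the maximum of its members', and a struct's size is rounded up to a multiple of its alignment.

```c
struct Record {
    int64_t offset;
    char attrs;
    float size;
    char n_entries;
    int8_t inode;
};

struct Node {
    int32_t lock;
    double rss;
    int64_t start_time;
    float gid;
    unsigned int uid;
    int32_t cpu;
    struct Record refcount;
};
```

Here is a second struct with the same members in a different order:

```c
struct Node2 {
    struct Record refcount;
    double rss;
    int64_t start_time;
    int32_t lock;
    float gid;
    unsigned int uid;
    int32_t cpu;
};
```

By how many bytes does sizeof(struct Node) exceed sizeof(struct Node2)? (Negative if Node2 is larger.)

Record: offset at 0 (size 8, align 8) → ends 8; attrs at 8 (size 1, align 1) → ends 9; pad 3 to align 4 for size; size at 12 (size 4, align 4) → ends 16; n_entries at 16 (size 1, align 1) → ends 17; inode at 17 (size 1, align 1) → ends 18; tail pad 6 to reach multiple of 8; total 24 bytes, alignment 8
lock at 0 (size 4, align 4) → ends 4
pad 4 to align 8 for rss
rss at 8 (size 8, align 8) → ends 16
start_time at 16 (size 8, align 8) → ends 24
gid at 24 (size 4, align 4) → ends 28
uid at 28 (size 4, align 4) → ends 32
cpu at 32 (size 4, align 4) → ends 36
pad 4 to align 8 for refcount
refcount at 40 (size 24, align 8) → ends 64
total 64 bytes, alignment 8
— Node2 —
refcount at 0 (size 24, align 8) → ends 24
rss at 24 (size 8, align 8) → ends 32
start_time at 32 (size 8, align 8) → ends 40
lock at 40 (size 4, align 4) → ends 44
gid at 44 (size 4, align 4) → ends 48
uid at 48 (size 4, align 4) → ends 52
cpu at 52 (size 4, align 4) → ends 56
total 56 bytes, alignment 8
64 − 56 = 8

8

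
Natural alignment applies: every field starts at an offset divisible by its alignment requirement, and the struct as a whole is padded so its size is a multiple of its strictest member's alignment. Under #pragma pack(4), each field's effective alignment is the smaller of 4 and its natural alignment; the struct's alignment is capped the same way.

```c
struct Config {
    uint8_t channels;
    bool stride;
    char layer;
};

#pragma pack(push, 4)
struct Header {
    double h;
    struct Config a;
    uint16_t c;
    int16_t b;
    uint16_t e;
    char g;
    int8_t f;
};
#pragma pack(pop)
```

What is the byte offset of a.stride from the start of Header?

9

Config: channels at 0 (size 1, align 1) → ends 1; stride at 1 (size 1, align 1) → ends 2; layer at 2 (size 1, align 1) → ends 3; total 3 bytes, alignment 1
h at 0 (size 8, align 4) → ends 8
a at 8 (size 3, align 1) → ends 11
within Config: stride at 1
8 + 1 = 9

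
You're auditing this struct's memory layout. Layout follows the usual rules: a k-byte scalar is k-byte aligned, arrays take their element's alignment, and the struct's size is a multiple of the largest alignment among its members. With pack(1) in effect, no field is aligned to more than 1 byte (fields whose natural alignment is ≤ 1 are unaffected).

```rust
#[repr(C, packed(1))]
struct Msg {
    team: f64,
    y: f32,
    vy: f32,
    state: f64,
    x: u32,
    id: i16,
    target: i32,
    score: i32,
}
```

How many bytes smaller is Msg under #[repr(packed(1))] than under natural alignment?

2

natural layout:
  0..8  team  (8B, 8-aligned)
  8..12  y  (4B, 4-aligned)
  12..16  vy  (4B, 4-aligned)
  16..24  state  (8B, 8-aligned)
  24..28  x  (4B, 4-aligned)
  28..30  id  (2B, 2-aligned)
  30..32  -- padding (2B)
  32..36  target  (4B, 4-aligned)
  36..40  score  (4B, 4-aligned)
  sizeof = 40, alignof = 8
packed(1) layout:
  0..8  team  (8B, 1-aligned)
  8..12  y  (4B, 1-aligned)
  12..16  vy  (4B, 1-aligned)
  16..24  state  (8B, 1-aligned)
  24..28  x  (4B, 1-aligned)
  28..30  id  (2B, 1-aligned)
  30..34  target  (4B, 1-aligned)
  34..38  score  (4B, 1-aligned)
  sizeof = 38, alignof = 1
40 − 38 = 2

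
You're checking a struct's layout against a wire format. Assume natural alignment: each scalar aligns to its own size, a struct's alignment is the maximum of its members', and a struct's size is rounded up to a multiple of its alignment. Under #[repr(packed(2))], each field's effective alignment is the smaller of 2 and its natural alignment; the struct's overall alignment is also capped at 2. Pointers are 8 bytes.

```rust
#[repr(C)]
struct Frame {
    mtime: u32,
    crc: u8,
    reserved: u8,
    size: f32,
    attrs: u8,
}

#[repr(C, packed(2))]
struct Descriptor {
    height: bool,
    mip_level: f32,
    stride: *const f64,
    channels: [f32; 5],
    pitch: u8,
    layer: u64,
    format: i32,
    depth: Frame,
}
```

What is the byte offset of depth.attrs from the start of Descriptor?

60

Frame: mtime at 0 (size 4, align 4) → ends 4; crc at 4 (size 1, align 1) → ends 5; reserved at 5 (size 1, align 1) → ends 6; pad 2 to align 4 for size; size at 8 (size 4, align 4) → ends 12; attrs at 12 (size 1, align 1) → ends 13; tail pad 3 to reach multiple of 4; total 16 bytes, alignment 4
height at 0 (size 1, align 1) → ends 1
pad 1 to align 2 for mip_level
mip_level at 2 (size 4, align 2) → ends 6
stride at 6 (size 8, align 2) → ends 14
channels at 14 (size 20, align 2) → ends 34
pitch at 34 (size 1, align 1) → ends 35
pad 1 to align 2 for layer
layer at 36 (size 8, align 2) → ends 44
format at 44 (size 4, align 2) → ends 48
depth at 48 (size 16, align 2) → ends 64
within Frame: attrs at 12
48 + 12 = 60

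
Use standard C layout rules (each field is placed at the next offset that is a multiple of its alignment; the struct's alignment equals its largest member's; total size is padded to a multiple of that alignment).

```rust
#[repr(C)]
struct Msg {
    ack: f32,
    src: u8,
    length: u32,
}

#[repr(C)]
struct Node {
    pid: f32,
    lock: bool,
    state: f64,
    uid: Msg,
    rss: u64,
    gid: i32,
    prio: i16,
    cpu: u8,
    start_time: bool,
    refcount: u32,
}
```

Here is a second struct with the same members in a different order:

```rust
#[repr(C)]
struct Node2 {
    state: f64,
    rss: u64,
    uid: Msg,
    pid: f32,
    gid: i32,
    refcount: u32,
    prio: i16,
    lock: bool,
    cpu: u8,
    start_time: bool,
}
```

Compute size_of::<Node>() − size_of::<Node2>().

8

Msg: ack at 0 (size 4, align 4) → ends 4; src at 4 (size 1, align 1) → ends 5; pad 3 to align 4 for length; length at 8 (size 4, align 4) → ends 12; total 12 bytes, alignment 4
pid at 0 (size 4, align 4) → ends 4
lock at 4 (size 1, align 1) → ends 5
pad 3 to align 8 for state
state at 8 (size 8, align 8) → ends 16
uid at 16 (size 12, align 4) → ends 28
pad 4 to align 8 for rss
rss at 32 (size 8, align 8) → ends 40
gid at 40 (size 4, align 4) → ends 44
prio at 44 (size 2, align 2) → ends 46
cpu at 46 (size 1, align 1) → ends 47
start_time at 47 (size 1, align 1) → ends 48
refcount at 48 (size 4, align 4) → ends 52
tail pad 4 to reach multiple of 8
total 56 bytes, alignment 8
— Node2 —
state at 0 (size 8, align 8) → ends 8
rss at 8 (size 8, align 8) → ends 16
uid at 16 (size 12, align 4) → ends 28
pid at 28 (size 4, align 4) → ends 32
gid at 32 (size 4, align 4) → ends 36
refcount at 36 (size 4, align 4) → ends 40
prio at 40 (size 2, align 2) → ends 42
lock at 42 (size 1, align 1) → ends 43
cpu at 43 (size 1, align 1) → ends 44
start_time at 44 (size 1, align 1) → ends 45
tail pad 3 to reach multiple of 8
total 48 bytes, alignment 8
56 − 48 = 8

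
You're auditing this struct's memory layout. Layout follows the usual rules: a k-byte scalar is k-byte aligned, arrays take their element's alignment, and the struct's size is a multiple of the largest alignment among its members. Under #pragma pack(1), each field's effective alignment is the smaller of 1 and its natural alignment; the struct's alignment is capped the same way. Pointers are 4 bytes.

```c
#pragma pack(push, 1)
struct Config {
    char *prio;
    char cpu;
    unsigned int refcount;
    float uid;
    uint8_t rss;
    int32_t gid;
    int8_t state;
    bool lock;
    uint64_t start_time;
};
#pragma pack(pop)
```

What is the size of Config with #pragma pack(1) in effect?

0..4  prio  (4B, 1-aligned)
4..5  cpu  (1B, 1-aligned)
5..9  refcount  (4B, 1-aligned)
9..13  uid  (4B, 1-aligned)
13..14  rss  (1B, 1-aligned)
14..18  gid  (4B, 1-aligned)
18..19  state  (1B, 1-aligned)
19..20  lock  (1B, 1-aligned)
20..28  start_time  (8B, 1-aligned)
sizeof = 28, alignof = 1

28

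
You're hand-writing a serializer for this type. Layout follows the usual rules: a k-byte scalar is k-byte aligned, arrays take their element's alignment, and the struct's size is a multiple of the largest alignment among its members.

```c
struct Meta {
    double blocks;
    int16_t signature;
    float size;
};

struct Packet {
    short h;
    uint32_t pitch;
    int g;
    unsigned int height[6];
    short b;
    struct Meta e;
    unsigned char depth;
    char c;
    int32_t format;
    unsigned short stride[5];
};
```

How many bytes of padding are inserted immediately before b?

Meta: blocks at 0 (size 8, align 8) → ends 8; signature at 8 (size 2, align 2) → ends 10; pad 2 to align 4 for size; size at 12 (size 4, align 4) → ends 16; total 16 bytes, alignment 8
h at 0 (size 2, align 2) → ends 2
pad 2 to align 4 for pitch
pitch at 4 (size 4, align 4) → ends 8
g at 8 (size 4, align 4) → ends 12
height at 12 (size 24, align 4) → ends 36
b at 36 (size 2, align 2) → ends 38

0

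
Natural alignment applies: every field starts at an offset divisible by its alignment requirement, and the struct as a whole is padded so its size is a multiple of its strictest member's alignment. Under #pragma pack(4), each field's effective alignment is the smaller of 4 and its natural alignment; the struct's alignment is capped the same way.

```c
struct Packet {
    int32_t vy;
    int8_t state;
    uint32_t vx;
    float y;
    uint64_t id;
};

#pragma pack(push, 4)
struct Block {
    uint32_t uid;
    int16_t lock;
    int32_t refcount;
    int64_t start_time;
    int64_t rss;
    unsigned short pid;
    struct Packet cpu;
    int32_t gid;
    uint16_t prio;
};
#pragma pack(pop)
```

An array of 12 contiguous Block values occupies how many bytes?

Packet: vy at 0 (size 4, align 4) → ends 4; state at 4 (size 1, align 1) → ends 5; pad 3 to align 4 for vx; vx at 8 (size 4, align 4) → ends 12; y at 12 (size 4, align 4) → ends 16; id at 16 (size 8, align 8) → ends 24; total 24 bytes, alignment 8
uid at 0 (size 4, align 4) → ends 4
lock at 4 (size 2, align 2) → ends 6
pad 2 to align 4 for refcount
refcount at 8 (size 4, align 4) → ends 12
start_time at 12 (size 8, align 4) → ends 20
rss at 20 (size 8, align 4) → ends 28
pid at 28 (size 2, align 2) → ends 30
pad 2 to align 4 for cpu
cpu at 32 (size 24, align 4) → ends 56
gid at 56 (size 4, align 4) → ends 60
prio at 60 (size 2, align 2) → ends 62
tail pad 2 to reach multiple of 4
total 64 bytes, alignment 4
array of 12: 12 × 64 = 768

768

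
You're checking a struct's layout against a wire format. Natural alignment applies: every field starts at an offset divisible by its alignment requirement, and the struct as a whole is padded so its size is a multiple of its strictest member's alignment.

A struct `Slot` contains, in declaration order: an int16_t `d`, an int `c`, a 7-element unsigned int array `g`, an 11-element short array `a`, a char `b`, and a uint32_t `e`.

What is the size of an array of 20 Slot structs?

0..2  d  (2B, 2-aligned)
2..4  -- padding (2B)
4..8  c  (4B, 4-aligned)
8..36  g  (28B, 4-aligned)
36..58  a  (22B, 2-aligned)
58..59  b  (1B, 1-aligned)
59..60  -- padding (1B)
60..64  e  (4B, 4-aligned)
sizeof = 64, alignof = 4
array of 20: 20 × 64 = 1280

1280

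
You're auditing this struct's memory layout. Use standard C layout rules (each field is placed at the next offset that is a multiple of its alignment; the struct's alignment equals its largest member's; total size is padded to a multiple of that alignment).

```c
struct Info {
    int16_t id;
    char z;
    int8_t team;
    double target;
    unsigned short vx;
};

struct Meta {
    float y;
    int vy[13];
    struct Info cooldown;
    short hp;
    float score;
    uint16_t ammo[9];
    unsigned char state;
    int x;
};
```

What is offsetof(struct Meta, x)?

Info: 0..2  id  (2B, 2-aligned); 2..3  z  (1B, 1-aligned); 3..4  team  (1B, 1-aligned); 4..8  -- padding (4B); 8..16  target  (8B, 8-aligned); 16..18  vx  (2B, 2-aligned); 18..24  -- tail padding (6B); sizeof = 24, alignof = 8
0..4  y  (4B, 4-aligned)
4..56  vy  (52B, 4-aligned)
56..80  cooldown  (24B, 8-aligned)
80..82  hp  (2B, 2-aligned)
82..84  -- padding (2B)
84..88  score  (4B, 4-aligned)
88..106  ammo  (18B, 2-aligned)
106..107  state  (1B, 1-aligned)
107..108  -- padding (1B)
108..112  x  (4B, 4-aligned)

108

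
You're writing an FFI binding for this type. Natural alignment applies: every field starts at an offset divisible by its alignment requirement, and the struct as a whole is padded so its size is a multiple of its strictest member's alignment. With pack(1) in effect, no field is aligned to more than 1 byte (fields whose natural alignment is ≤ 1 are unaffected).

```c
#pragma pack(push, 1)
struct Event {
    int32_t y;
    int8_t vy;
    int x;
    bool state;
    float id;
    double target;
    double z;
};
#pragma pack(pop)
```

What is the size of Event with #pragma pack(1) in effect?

30

0..4  y  (4B, 1-aligned)
4..5  vy  (1B, 1-aligned)
5..9  x  (4B, 1-aligned)
9..10  state  (1B, 1-aligned)
10..14  id  (4B, 1-aligned)
14..22  target  (8B, 1-aligned)
22..30  z  (8B, 1-aligned)
sizeof = 30, alignof = 1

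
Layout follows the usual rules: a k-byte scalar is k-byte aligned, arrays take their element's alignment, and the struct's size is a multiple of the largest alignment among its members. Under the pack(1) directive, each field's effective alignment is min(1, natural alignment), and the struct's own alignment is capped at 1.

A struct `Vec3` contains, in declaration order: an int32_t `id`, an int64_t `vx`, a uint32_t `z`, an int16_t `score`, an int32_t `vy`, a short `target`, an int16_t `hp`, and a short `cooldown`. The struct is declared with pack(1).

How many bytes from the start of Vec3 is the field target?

id at 0 (size 4, align 1) → ends 4
vx at 4 (size 8, align 1) → ends 12
z at 12 (size 4, align 1) → ends 16
score at 16 (size 2, align 1) → ends 18
vy at 18 (size 4, align 1) → ends 22
target at 22 (size 2, align 1) → ends 24

22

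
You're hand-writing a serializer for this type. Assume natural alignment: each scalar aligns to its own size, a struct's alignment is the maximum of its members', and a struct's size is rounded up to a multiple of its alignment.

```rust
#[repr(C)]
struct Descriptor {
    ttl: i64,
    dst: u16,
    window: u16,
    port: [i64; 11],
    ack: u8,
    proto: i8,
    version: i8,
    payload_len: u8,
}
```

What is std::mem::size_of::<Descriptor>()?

112

0..8  ttl  (8B, 8-aligned)
8..10  dst  (2B, 2-aligned)
10..12  window  (2B, 2-aligned)
12..16  -- padding (4B)
16..104  port  (88B, 8-aligned)
104..105  ack  (1B, 1-aligned)
105..106  proto  (1B, 1-aligned)
106..107  version  (1B, 1-aligned)
107..108  payload_len  (1B, 1-aligned)
108..112  -- tail padding (4B)
sizeof = 112, alignof = 8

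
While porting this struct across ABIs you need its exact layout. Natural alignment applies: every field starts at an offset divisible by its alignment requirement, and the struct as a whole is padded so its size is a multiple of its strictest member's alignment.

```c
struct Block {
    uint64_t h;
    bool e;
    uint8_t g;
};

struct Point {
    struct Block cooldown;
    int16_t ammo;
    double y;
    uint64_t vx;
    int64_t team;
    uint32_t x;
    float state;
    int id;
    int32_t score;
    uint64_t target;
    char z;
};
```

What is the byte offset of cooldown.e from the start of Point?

8

Block: h at 0 (size 8, align 8) → ends 8; e at 8 (size 1, align 1) → ends 9; g at 9 (size 1, align 1) → ends 10; tail pad 6 to reach multiple of 8; total 16 bytes, alignment 8
cooldown at 0 (size 16, align 8) → ends 16
within Block: e at 8
0 + 8 = 8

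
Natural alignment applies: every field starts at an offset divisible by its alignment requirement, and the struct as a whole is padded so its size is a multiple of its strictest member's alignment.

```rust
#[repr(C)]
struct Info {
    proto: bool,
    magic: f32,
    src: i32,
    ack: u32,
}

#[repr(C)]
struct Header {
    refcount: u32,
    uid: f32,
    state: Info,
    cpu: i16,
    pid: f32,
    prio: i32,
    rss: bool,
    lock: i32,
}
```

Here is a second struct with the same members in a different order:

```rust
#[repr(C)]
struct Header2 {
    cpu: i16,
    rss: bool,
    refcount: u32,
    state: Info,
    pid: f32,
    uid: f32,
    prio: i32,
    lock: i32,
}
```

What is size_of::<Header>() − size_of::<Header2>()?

Info: 0..1  proto  (1B, 1-aligned); 1..4  -- padding (3B); 4..8  magic  (4B, 4-aligned); 8..12  src  (4B, 4-aligned); 12..16  ack  (4B, 4-aligned); sizeof = 16, alignof = 4
0..4  refcount  (4B, 4-aligned)
4..8  uid  (4B, 4-aligned)
8..24  state  (16B, 4-aligned)
24..26  cpu  (2B, 2-aligned)
26..28  -- padding (2B)
28..32  pid  (4B, 4-aligned)
32..36  prio  (4B, 4-aligned)
36..37  rss  (1B, 1-aligned)
37..40  -- padding (3B)
40..44  lock  (4B, 4-aligned)
sizeof = 44, alignof = 4
— Header2 —
0..2  cpu  (2B, 2-aligned)
2..3  rss  (1B, 1-aligned)
3..4  -- padding (1B)
4..8  refcount  (4B, 4-aligned)
8..24  state  (16B, 4-aligned)
24..28  pid  (4B, 4-aligned)
28..32  uid  (4B, 4-aligned)
32..36  prio  (4B, 4-aligned)
36..40  lock  (4B, 4-aligned)
sizeof = 40, alignof = 4
44 − 40 = 4

4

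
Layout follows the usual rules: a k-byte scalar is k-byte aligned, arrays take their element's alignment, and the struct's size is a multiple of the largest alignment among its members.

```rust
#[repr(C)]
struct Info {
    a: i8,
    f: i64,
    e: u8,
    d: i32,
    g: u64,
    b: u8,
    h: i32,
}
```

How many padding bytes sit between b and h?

@0: a [1B, align 1] → 1
+7 pad (align 8)
@8: f [8B, align 8] → 16
@16: e [1B, align 1] → 17
+3 pad (align 4)
@20: d [4B, align 4] → 24
@24: g [8B, align 8] → 32
@32: b [1B, align 1] → 33
+3 pad (align 4)
@36: h [4B, align 4] → 40

3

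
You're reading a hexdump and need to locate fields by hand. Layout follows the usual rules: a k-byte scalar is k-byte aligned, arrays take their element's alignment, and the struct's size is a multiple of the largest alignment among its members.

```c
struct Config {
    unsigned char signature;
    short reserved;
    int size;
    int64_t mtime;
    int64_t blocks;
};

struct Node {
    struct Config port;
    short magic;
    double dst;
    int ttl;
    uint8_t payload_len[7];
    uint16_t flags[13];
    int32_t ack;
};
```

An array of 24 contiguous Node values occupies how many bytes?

2112

Config: signature at 0 (size 1, align 1) → ends 1; pad 1 to align 2 for reserved; reserved at 2 (size 2, align 2) → ends 4; size at 4 (size 4, align 4) → ends 8; mtime at 8 (size 8, align 8) → ends 16; blocks at 16 (size 8, align 8) → ends 24; total 24 bytes, alignment 8
port at 0 (size 24, align 8) → ends 24
magic at 24 (size 2, align 2) → ends 26
pad 6 to align 8 for dst
dst at 32 (size 8, align 8) → ends 40
ttl at 40 (size 4, align 4) → ends 44
payload_len at 44 (size 7, align 1) → ends 51
pad 1 to align 2 for flags
flags at 52 (size 26, align 2) → ends 78
pad 2 to align 4 for ack
ack at 80 (size 4, align 4) → ends 84
tail pad 4 to reach multiple of 8
total 88 bytes, alignment 8
array of 24: 24 × 88 = 2112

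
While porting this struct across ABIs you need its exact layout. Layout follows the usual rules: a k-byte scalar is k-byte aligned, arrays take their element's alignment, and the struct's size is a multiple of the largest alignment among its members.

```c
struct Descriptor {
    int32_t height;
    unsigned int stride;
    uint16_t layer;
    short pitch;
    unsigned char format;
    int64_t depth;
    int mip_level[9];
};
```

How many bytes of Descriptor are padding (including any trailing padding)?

0..4  height  (4B, 4-aligned)
4..8  stride  (4B, 4-aligned)
8..10  layer  (2B, 2-aligned)
10..12  pitch  (2B, 2-aligned)
12..13  format  (1B, 1-aligned)
13..16  -- padding (3B)
16..24  depth  (8B, 8-aligned)
24..60  mip_level  (36B, 4-aligned)
60..64  -- tail padding (4B)
sizeof = 64, alignof = 8
data bytes 57, size 64 → padding 7

7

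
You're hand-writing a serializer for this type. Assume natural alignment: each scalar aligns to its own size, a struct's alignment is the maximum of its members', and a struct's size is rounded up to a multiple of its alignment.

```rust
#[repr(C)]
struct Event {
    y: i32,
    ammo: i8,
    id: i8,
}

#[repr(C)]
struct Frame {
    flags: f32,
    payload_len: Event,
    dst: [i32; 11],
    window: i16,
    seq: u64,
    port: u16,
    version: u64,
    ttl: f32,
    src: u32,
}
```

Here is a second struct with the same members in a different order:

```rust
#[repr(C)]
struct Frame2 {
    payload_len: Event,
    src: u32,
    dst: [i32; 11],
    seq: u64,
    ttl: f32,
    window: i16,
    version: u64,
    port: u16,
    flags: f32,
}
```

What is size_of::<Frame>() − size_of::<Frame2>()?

Event: @0: y [4B, align 4] → 4; @4: ammo [1B, align 1] → 5; @5: id [1B, align 1] → 6; +2 tail pad (align 4); size 8, align 4
@0: flags [4B, align 4] → 4
@4: payload_len [8B, align 4] → 12
@12: dst [44B, align 4] → 56
@56: window [2B, align 2] → 58
+6 pad (align 8)
@64: seq [8B, align 8] → 72
@72: port [2B, align 2] → 74
+6 pad (align 8)
@80: version [8B, align 8] → 88
@88: ttl [4B, align 4] → 92
@92: src [4B, align 4] → 96
size 96, align 8
— Frame2 —
@0: payload_len [8B, align 4] → 8
@8: src [4B, align 4] → 12
@12: dst [44B, align 4] → 56
@56: seq [8B, align 8] → 64
@64: ttl [4B, align 4] → 68
@68: window [2B, align 2] → 70
+2 pad (align 8)
@72: version [8B, align 8] → 80
@80: port [2B, align 2] → 82
+2 pad (align 4)
@84: flags [4B, align 4] → 88
size 88, align 8
96 − 88 = 8

8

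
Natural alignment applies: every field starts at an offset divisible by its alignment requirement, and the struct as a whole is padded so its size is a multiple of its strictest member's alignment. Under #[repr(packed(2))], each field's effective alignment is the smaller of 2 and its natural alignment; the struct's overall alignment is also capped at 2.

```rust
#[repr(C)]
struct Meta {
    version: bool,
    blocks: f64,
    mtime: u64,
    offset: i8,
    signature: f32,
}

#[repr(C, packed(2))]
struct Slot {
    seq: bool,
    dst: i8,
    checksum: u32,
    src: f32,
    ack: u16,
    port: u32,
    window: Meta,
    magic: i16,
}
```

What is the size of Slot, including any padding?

Meta: @0: version [1B, align 1] → 1; +7 pad (align 8); @8: blocks [8B, align 8] → 16; @16: mtime [8B, align 8] → 24; @24: offset [1B, align 1] → 25; +3 pad (align 4); @28: signature [4B, align 4] → 32; size 32, align 8
@0: seq [1B, align 1] → 1
@1: dst [1B, align 1] → 2
@2: checksum [4B, align 2] → 6
@6: src [4B, align 2] → 10
@10: ack [2B, align 2] → 12
@12: port [4B, align 2] → 16
@16: window [32B, align 2] → 48
@48: magic [2B, align 2] → 50
size 50, align 2

50 bytes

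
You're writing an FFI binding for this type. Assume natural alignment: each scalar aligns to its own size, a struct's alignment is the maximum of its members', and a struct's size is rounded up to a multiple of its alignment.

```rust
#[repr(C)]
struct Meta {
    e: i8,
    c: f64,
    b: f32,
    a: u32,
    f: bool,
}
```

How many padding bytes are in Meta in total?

14

0..1  e  (1B, 1-aligned)
1..8  -- padding (7B)
8..16  c  (8B, 8-aligned)
16..20  b  (4B, 4-aligned)
20..24  a  (4B, 4-aligned)
24..25  f  (1B, 1-aligned)
25..32  -- tail padding (7B)
sizeof = 32, alignof = 8
data bytes 18, size 32 → padding 14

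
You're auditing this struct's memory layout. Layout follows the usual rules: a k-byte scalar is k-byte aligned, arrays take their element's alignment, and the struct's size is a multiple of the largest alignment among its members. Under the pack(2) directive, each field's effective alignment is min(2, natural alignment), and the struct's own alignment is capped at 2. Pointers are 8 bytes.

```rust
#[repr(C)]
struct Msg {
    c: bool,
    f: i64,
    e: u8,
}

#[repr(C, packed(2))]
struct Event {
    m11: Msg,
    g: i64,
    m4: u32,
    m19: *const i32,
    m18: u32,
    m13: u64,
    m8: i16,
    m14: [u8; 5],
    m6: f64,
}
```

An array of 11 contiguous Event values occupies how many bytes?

792

Msg: c at 0 (size 1, align 1) → ends 1; pad 7 to align 8 for f; f at 8 (size 8, align 8) → ends 16; e at 16 (size 1, align 1) → ends 17; tail pad 7 to reach multiple of 8; total 24 bytes, alignment 8
m11 at 0 (size 24, align 2) → ends 24
g at 24 (size 8, align 2) → ends 32
m4 at 32 (size 4, align 2) → ends 36
m19 at 36 (size 8, align 2) → ends 44
m18 at 44 (size 4, align 2) → ends 48
m13 at 48 (size 8, align 2) → ends 56
m8 at 56 (size 2, align 2) → ends 58
m14 at 58 (size 5, align 1) → ends 63
pad 1 to align 2 for m6
m6 at 64 (size 8, align 2) → ends 72
total 72 bytes, alignment 2
array of 11: 11 × 72 = 792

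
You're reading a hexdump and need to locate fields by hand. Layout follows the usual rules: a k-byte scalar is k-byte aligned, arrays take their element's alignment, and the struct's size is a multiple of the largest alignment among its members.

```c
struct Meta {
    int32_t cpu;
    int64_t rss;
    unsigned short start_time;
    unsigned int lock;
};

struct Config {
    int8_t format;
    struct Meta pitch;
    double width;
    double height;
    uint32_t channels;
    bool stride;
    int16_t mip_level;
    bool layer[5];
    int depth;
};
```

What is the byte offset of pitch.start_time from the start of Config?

Meta: 0..4  cpu  (4B, 4-aligned); 4..8  -- padding (4B); 8..16  rss  (8B, 8-aligned); 16..18  start_time  (2B, 2-aligned); 18..20  -- padding (2B); 20..24  lock  (4B, 4-aligned); sizeof = 24, alignof = 8
0..1  format  (1B, 1-aligned)
1..8  -- padding (7B)
8..32  pitch  (24B, 8-aligned)
within Meta: start_time at 16
8 + 16 = 24

24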